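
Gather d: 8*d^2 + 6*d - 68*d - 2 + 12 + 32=8*d^2 - 62*d + 42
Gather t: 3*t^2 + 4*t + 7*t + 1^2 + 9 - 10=3*t^2 + 11*t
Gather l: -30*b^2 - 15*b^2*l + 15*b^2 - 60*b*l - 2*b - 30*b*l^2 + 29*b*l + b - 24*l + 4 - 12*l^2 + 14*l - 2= -15*b^2 - b + l^2*(-30*b - 12) + l*(-15*b^2 - 31*b - 10) + 2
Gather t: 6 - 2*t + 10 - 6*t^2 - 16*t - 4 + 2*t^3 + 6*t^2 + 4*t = 2*t^3 - 14*t + 12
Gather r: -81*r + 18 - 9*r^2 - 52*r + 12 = -9*r^2 - 133*r + 30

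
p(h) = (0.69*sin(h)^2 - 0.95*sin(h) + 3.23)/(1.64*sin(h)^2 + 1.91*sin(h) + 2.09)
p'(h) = (-3.28*sin(h)*cos(h) - 1.91*cos(h))*(0.69*sin(h)^2 - 0.95*sin(h) + 3.23)/(1.64*sin(h)^2 + 1.91*sin(h) + 2.09)^2 + (1.38*sin(h)*cos(h) - 0.95*cos(h))/(1.64*sin(h)^2 + 1.91*sin(h) + 2.09)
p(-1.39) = 2.69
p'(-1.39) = 0.12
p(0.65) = 0.76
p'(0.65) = -0.63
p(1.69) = 0.53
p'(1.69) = 0.05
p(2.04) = 0.58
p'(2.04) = 0.22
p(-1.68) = 2.68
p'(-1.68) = -0.08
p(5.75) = 2.52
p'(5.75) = -1.26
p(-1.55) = 2.68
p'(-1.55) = 0.02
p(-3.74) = 0.79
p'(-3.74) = 0.70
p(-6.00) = 1.10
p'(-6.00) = -1.28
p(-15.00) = 2.69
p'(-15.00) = 0.62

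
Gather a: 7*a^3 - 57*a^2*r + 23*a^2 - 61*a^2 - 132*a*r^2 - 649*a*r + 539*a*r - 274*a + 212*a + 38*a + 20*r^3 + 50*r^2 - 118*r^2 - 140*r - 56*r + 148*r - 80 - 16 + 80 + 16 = 7*a^3 + a^2*(-57*r - 38) + a*(-132*r^2 - 110*r - 24) + 20*r^3 - 68*r^2 - 48*r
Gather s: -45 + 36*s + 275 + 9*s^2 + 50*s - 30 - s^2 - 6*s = 8*s^2 + 80*s + 200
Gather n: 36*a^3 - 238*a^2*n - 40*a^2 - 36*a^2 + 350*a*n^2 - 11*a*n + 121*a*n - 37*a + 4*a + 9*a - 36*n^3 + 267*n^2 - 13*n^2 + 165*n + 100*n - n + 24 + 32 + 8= 36*a^3 - 76*a^2 - 24*a - 36*n^3 + n^2*(350*a + 254) + n*(-238*a^2 + 110*a + 264) + 64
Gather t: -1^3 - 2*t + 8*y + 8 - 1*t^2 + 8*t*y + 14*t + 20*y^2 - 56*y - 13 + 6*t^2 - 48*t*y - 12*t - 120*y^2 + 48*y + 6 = 5*t^2 - 40*t*y - 100*y^2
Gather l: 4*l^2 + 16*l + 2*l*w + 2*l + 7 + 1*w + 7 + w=4*l^2 + l*(2*w + 18) + 2*w + 14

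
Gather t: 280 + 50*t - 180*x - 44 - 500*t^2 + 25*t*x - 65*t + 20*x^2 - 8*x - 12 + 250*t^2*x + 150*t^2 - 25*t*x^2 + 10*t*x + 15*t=t^2*(250*x - 350) + t*(-25*x^2 + 35*x) + 20*x^2 - 188*x + 224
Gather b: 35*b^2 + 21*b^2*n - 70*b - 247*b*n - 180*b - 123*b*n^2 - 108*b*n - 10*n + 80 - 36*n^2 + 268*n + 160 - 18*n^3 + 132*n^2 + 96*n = b^2*(21*n + 35) + b*(-123*n^2 - 355*n - 250) - 18*n^3 + 96*n^2 + 354*n + 240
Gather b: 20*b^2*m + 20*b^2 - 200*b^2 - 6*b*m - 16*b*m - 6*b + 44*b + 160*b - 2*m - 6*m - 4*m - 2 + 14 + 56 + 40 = b^2*(20*m - 180) + b*(198 - 22*m) - 12*m + 108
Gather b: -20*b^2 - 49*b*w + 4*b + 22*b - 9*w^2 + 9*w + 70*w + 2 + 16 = -20*b^2 + b*(26 - 49*w) - 9*w^2 + 79*w + 18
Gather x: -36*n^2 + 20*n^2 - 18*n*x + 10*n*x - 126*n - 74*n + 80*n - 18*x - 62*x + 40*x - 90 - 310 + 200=-16*n^2 - 120*n + x*(-8*n - 40) - 200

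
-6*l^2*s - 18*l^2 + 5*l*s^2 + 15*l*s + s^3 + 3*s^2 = (-l + s)*(6*l + s)*(s + 3)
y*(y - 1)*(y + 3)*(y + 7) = y^4 + 9*y^3 + 11*y^2 - 21*y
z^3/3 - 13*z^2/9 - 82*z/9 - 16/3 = (z/3 + 1)*(z - 8)*(z + 2/3)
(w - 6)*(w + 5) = w^2 - w - 30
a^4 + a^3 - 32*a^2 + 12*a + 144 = (a - 4)*(a - 3)*(a + 2)*(a + 6)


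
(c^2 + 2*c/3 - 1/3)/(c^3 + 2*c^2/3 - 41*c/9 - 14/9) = 3*(3*c^2 + 2*c - 1)/(9*c^3 + 6*c^2 - 41*c - 14)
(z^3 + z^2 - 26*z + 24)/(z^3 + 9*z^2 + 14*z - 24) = (z - 4)/(z + 4)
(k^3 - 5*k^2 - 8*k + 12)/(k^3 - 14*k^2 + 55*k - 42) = (k + 2)/(k - 7)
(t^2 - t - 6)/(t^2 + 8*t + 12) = (t - 3)/(t + 6)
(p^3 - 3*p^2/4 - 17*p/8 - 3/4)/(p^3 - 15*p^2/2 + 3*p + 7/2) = (4*p^2 - 5*p - 6)/(4*(p^2 - 8*p + 7))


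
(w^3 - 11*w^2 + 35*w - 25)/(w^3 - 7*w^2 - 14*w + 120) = (w^2 - 6*w + 5)/(w^2 - 2*w - 24)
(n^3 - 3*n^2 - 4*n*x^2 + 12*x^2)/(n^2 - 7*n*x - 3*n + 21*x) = (-n^2 + 4*x^2)/(-n + 7*x)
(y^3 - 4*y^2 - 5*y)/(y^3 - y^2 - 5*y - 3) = y*(y - 5)/(y^2 - 2*y - 3)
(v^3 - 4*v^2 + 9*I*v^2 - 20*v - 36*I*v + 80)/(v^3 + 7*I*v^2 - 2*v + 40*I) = (v - 4)/(v - 2*I)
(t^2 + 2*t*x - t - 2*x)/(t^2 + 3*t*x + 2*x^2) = (t - 1)/(t + x)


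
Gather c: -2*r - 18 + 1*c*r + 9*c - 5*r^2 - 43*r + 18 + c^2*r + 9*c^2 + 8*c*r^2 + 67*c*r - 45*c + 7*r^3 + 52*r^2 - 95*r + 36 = c^2*(r + 9) + c*(8*r^2 + 68*r - 36) + 7*r^3 + 47*r^2 - 140*r + 36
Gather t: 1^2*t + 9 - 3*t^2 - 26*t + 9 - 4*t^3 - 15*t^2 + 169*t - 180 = -4*t^3 - 18*t^2 + 144*t - 162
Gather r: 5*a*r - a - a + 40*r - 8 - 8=-2*a + r*(5*a + 40) - 16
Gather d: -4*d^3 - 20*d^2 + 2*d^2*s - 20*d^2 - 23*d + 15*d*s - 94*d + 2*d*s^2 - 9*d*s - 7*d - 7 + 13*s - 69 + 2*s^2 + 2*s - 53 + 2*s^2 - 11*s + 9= -4*d^3 + d^2*(2*s - 40) + d*(2*s^2 + 6*s - 124) + 4*s^2 + 4*s - 120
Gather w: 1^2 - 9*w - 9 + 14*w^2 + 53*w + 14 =14*w^2 + 44*w + 6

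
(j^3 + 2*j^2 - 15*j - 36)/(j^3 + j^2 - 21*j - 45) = (j - 4)/(j - 5)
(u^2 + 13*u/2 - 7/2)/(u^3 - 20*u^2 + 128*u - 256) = (2*u^2 + 13*u - 7)/(2*(u^3 - 20*u^2 + 128*u - 256))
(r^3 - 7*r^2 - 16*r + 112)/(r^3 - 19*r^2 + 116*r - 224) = (r + 4)/(r - 8)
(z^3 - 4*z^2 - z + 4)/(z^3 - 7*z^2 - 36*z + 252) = (z^3 - 4*z^2 - z + 4)/(z^3 - 7*z^2 - 36*z + 252)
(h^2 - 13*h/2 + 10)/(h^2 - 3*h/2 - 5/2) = (h - 4)/(h + 1)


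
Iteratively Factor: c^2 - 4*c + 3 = (c - 1)*(c - 3)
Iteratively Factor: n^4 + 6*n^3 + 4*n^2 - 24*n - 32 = (n + 4)*(n^3 + 2*n^2 - 4*n - 8) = (n - 2)*(n + 4)*(n^2 + 4*n + 4) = (n - 2)*(n + 2)*(n + 4)*(n + 2)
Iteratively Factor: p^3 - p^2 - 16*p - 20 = (p + 2)*(p^2 - 3*p - 10) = (p + 2)^2*(p - 5)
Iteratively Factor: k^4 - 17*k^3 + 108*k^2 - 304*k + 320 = (k - 4)*(k^3 - 13*k^2 + 56*k - 80) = (k - 4)^2*(k^2 - 9*k + 20) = (k - 5)*(k - 4)^2*(k - 4)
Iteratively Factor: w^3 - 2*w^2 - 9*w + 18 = (w + 3)*(w^2 - 5*w + 6) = (w - 3)*(w + 3)*(w - 2)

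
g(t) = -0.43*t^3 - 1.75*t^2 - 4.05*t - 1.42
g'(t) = -1.29*t^2 - 3.5*t - 4.05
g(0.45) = -3.64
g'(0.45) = -5.89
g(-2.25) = 3.73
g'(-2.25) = -2.71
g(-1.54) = 2.24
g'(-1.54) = -1.72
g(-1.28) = 1.80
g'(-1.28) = -1.68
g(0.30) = -2.80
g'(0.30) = -5.22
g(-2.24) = 3.70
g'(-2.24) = -2.68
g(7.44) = -305.51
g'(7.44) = -101.50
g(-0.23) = -0.58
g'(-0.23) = -3.31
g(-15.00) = 1116.83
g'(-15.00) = -241.80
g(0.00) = -1.42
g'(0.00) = -4.05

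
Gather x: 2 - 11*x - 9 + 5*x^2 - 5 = 5*x^2 - 11*x - 12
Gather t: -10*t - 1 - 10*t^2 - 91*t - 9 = -10*t^2 - 101*t - 10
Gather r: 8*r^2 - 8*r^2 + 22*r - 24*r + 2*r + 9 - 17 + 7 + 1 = 0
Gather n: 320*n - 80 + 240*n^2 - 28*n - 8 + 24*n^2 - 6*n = 264*n^2 + 286*n - 88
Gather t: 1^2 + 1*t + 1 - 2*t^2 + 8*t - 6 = -2*t^2 + 9*t - 4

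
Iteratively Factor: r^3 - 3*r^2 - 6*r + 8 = (r + 2)*(r^2 - 5*r + 4) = (r - 4)*(r + 2)*(r - 1)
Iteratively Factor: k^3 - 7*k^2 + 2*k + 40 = (k - 5)*(k^2 - 2*k - 8) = (k - 5)*(k - 4)*(k + 2)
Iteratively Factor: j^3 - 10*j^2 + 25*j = (j - 5)*(j^2 - 5*j) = (j - 5)^2*(j)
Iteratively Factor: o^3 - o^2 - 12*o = (o - 4)*(o^2 + 3*o) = (o - 4)*(o + 3)*(o)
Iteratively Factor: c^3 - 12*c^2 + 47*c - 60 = (c - 3)*(c^2 - 9*c + 20) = (c - 5)*(c - 3)*(c - 4)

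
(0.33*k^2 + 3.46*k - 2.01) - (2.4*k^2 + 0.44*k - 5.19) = -2.07*k^2 + 3.02*k + 3.18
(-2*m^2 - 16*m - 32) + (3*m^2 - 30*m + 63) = m^2 - 46*m + 31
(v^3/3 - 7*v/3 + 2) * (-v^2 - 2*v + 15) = -v^5/3 - 2*v^4/3 + 22*v^3/3 + 8*v^2/3 - 39*v + 30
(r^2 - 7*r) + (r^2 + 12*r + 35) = 2*r^2 + 5*r + 35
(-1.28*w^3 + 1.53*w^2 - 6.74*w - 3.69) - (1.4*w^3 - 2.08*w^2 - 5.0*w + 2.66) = -2.68*w^3 + 3.61*w^2 - 1.74*w - 6.35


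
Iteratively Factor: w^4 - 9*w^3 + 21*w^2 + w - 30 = (w - 5)*(w^3 - 4*w^2 + w + 6) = (w - 5)*(w - 3)*(w^2 - w - 2) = (w - 5)*(w - 3)*(w - 2)*(w + 1)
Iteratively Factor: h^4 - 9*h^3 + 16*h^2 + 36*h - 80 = (h + 2)*(h^3 - 11*h^2 + 38*h - 40) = (h - 5)*(h + 2)*(h^2 - 6*h + 8) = (h - 5)*(h - 4)*(h + 2)*(h - 2)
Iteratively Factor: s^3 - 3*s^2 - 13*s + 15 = (s - 5)*(s^2 + 2*s - 3) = (s - 5)*(s - 1)*(s + 3)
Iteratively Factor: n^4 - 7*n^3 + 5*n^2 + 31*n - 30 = (n - 3)*(n^3 - 4*n^2 - 7*n + 10) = (n - 5)*(n - 3)*(n^2 + n - 2) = (n - 5)*(n - 3)*(n - 1)*(n + 2)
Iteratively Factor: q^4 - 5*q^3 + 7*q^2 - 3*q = (q - 3)*(q^3 - 2*q^2 + q) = q*(q - 3)*(q^2 - 2*q + 1) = q*(q - 3)*(q - 1)*(q - 1)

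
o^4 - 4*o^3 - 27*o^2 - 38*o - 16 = (o - 8)*(o + 1)^2*(o + 2)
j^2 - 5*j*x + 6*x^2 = (j - 3*x)*(j - 2*x)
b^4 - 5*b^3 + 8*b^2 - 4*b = b*(b - 2)^2*(b - 1)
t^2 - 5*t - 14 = (t - 7)*(t + 2)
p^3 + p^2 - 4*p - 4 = (p - 2)*(p + 1)*(p + 2)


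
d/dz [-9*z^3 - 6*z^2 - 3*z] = -27*z^2 - 12*z - 3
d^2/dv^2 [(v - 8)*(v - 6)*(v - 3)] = 6*v - 34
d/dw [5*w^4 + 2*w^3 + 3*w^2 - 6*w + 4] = 20*w^3 + 6*w^2 + 6*w - 6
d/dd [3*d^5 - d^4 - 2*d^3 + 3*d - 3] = 15*d^4 - 4*d^3 - 6*d^2 + 3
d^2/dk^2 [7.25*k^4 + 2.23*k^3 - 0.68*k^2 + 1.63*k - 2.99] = 87.0*k^2 + 13.38*k - 1.36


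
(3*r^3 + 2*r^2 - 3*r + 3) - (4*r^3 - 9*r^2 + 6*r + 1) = -r^3 + 11*r^2 - 9*r + 2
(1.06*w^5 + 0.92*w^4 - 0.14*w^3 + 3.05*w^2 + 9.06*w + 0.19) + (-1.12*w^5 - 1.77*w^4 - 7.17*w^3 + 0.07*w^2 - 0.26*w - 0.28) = -0.0600000000000001*w^5 - 0.85*w^4 - 7.31*w^3 + 3.12*w^2 + 8.8*w - 0.09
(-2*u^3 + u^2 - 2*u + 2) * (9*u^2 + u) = -18*u^5 + 7*u^4 - 17*u^3 + 16*u^2 + 2*u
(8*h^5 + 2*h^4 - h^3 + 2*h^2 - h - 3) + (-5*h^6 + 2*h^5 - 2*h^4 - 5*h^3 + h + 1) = -5*h^6 + 10*h^5 - 6*h^3 + 2*h^2 - 2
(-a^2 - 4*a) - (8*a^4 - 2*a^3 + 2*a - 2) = -8*a^4 + 2*a^3 - a^2 - 6*a + 2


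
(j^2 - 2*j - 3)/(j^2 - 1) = (j - 3)/(j - 1)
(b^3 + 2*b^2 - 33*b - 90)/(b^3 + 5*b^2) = 1 - 3/b - 18/b^2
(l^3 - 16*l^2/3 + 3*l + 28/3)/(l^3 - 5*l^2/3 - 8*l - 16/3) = (3*l - 7)/(3*l + 4)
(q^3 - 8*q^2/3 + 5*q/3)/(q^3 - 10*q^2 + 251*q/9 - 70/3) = 3*q*(q - 1)/(3*q^2 - 25*q + 42)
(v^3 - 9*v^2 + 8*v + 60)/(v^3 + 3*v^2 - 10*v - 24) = (v^2 - 11*v + 30)/(v^2 + v - 12)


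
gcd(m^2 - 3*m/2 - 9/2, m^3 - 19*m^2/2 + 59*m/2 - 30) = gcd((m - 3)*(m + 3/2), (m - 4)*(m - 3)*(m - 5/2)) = m - 3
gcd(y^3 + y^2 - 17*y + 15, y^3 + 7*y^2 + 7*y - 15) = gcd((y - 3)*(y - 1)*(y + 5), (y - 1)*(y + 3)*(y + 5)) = y^2 + 4*y - 5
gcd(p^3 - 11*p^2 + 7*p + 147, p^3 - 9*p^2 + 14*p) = p - 7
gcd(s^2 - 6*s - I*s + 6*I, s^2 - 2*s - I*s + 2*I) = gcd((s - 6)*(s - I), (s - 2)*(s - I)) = s - I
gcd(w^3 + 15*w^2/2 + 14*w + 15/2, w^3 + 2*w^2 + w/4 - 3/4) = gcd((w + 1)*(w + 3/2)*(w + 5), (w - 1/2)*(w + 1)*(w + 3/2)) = w^2 + 5*w/2 + 3/2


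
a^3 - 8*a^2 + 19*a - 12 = (a - 4)*(a - 3)*(a - 1)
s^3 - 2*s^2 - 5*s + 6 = (s - 3)*(s - 1)*(s + 2)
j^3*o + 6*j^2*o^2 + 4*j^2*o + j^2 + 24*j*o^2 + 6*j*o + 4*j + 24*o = (j + 4)*(j + 6*o)*(j*o + 1)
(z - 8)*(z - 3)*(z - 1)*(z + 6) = z^4 - 6*z^3 - 37*z^2 + 186*z - 144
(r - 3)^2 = r^2 - 6*r + 9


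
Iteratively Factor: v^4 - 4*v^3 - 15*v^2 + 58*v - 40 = (v - 1)*(v^3 - 3*v^2 - 18*v + 40) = (v - 5)*(v - 1)*(v^2 + 2*v - 8) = (v - 5)*(v - 2)*(v - 1)*(v + 4)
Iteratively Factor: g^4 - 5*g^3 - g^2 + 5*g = (g - 5)*(g^3 - g) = (g - 5)*(g + 1)*(g^2 - g) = (g - 5)*(g - 1)*(g + 1)*(g)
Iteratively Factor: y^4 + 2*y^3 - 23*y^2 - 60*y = (y)*(y^3 + 2*y^2 - 23*y - 60) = y*(y - 5)*(y^2 + 7*y + 12) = y*(y - 5)*(y + 4)*(y + 3)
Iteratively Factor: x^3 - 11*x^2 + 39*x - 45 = (x - 3)*(x^2 - 8*x + 15) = (x - 3)^2*(x - 5)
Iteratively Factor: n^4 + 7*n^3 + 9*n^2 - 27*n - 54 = (n + 3)*(n^3 + 4*n^2 - 3*n - 18) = (n + 3)^2*(n^2 + n - 6) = (n - 2)*(n + 3)^2*(n + 3)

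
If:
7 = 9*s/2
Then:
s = 14/9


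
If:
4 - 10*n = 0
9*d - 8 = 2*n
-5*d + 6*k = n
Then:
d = 44/45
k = 119/135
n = 2/5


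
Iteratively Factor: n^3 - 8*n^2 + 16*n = (n - 4)*(n^2 - 4*n) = (n - 4)^2*(n)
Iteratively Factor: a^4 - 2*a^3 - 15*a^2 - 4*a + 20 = (a + 2)*(a^3 - 4*a^2 - 7*a + 10) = (a - 5)*(a + 2)*(a^2 + a - 2) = (a - 5)*(a - 1)*(a + 2)*(a + 2)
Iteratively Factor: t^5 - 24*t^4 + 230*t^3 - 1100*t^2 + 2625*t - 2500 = (t - 5)*(t^4 - 19*t^3 + 135*t^2 - 425*t + 500) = (t - 5)^2*(t^3 - 14*t^2 + 65*t - 100) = (t - 5)^3*(t^2 - 9*t + 20) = (t - 5)^3*(t - 4)*(t - 5)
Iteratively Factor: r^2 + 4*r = (r)*(r + 4)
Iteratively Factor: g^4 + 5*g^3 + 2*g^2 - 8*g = (g + 4)*(g^3 + g^2 - 2*g) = g*(g + 4)*(g^2 + g - 2) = g*(g + 2)*(g + 4)*(g - 1)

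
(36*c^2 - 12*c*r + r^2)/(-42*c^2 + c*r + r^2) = (-6*c + r)/(7*c + r)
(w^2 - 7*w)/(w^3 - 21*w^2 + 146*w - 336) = w/(w^2 - 14*w + 48)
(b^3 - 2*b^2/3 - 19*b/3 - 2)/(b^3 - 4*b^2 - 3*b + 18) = (b + 1/3)/(b - 3)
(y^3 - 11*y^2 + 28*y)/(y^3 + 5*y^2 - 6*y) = (y^2 - 11*y + 28)/(y^2 + 5*y - 6)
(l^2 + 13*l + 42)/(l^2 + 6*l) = (l + 7)/l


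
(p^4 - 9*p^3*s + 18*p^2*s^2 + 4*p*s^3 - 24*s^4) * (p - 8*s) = p^5 - 17*p^4*s + 90*p^3*s^2 - 140*p^2*s^3 - 56*p*s^4 + 192*s^5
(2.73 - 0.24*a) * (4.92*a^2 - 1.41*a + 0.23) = -1.1808*a^3 + 13.77*a^2 - 3.9045*a + 0.6279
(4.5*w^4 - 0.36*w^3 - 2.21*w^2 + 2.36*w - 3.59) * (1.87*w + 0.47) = 8.415*w^5 + 1.4418*w^4 - 4.3019*w^3 + 3.3745*w^2 - 5.6041*w - 1.6873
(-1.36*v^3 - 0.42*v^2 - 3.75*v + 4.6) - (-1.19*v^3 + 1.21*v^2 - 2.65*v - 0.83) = -0.17*v^3 - 1.63*v^2 - 1.1*v + 5.43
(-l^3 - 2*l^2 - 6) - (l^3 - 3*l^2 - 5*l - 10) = -2*l^3 + l^2 + 5*l + 4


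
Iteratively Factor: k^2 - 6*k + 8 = (k - 2)*(k - 4)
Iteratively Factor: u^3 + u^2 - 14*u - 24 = (u + 2)*(u^2 - u - 12) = (u - 4)*(u + 2)*(u + 3)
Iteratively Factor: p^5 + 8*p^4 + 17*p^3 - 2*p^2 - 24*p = (p + 3)*(p^4 + 5*p^3 + 2*p^2 - 8*p) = (p - 1)*(p + 3)*(p^3 + 6*p^2 + 8*p) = p*(p - 1)*(p + 3)*(p^2 + 6*p + 8) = p*(p - 1)*(p + 2)*(p + 3)*(p + 4)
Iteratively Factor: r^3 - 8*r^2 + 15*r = (r)*(r^2 - 8*r + 15) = r*(r - 3)*(r - 5)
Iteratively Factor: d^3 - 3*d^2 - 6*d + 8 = (d - 4)*(d^2 + d - 2) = (d - 4)*(d - 1)*(d + 2)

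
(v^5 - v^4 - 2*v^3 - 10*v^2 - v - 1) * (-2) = -2*v^5 + 2*v^4 + 4*v^3 + 20*v^2 + 2*v + 2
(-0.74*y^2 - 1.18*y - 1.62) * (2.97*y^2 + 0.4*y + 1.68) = -2.1978*y^4 - 3.8006*y^3 - 6.5266*y^2 - 2.6304*y - 2.7216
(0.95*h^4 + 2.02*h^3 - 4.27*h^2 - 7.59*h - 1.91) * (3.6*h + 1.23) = 3.42*h^5 + 8.4405*h^4 - 12.8874*h^3 - 32.5761*h^2 - 16.2117*h - 2.3493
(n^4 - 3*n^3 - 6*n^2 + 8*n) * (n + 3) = n^5 - 15*n^3 - 10*n^2 + 24*n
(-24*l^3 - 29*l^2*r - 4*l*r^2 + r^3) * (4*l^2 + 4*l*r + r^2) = -96*l^5 - 212*l^4*r - 156*l^3*r^2 - 41*l^2*r^3 + r^5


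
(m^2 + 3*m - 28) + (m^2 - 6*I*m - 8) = 2*m^2 + 3*m - 6*I*m - 36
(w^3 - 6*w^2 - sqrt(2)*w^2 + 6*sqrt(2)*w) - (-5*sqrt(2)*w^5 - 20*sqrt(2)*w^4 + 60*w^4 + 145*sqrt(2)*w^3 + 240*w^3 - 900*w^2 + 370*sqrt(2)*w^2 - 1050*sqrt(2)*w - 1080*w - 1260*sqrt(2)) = 5*sqrt(2)*w^5 - 60*w^4 + 20*sqrt(2)*w^4 - 239*w^3 - 145*sqrt(2)*w^3 - 371*sqrt(2)*w^2 + 894*w^2 + 1080*w + 1056*sqrt(2)*w + 1260*sqrt(2)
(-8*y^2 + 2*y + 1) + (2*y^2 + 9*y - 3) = -6*y^2 + 11*y - 2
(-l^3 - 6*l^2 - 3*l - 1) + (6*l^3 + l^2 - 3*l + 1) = 5*l^3 - 5*l^2 - 6*l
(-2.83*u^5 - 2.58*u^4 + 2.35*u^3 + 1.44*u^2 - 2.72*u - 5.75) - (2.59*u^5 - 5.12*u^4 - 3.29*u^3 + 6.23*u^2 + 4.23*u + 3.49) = -5.42*u^5 + 2.54*u^4 + 5.64*u^3 - 4.79*u^2 - 6.95*u - 9.24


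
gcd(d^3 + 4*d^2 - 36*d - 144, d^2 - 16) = d + 4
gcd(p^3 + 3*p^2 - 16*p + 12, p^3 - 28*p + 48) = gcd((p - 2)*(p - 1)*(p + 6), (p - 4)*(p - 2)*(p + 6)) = p^2 + 4*p - 12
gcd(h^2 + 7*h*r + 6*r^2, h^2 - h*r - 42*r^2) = h + 6*r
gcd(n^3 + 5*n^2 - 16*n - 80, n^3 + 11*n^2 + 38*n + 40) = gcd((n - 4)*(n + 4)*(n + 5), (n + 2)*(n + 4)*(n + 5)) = n^2 + 9*n + 20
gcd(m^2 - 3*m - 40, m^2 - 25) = m + 5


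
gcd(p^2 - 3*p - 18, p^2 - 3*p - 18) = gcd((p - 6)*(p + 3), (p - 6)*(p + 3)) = p^2 - 3*p - 18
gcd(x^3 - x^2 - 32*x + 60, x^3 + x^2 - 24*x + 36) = x^2 + 4*x - 12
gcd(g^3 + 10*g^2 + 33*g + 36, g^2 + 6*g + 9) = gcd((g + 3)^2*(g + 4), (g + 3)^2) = g^2 + 6*g + 9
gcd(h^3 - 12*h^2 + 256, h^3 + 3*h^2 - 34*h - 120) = h + 4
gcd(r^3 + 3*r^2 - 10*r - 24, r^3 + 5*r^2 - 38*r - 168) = r + 4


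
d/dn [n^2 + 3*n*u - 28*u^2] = 2*n + 3*u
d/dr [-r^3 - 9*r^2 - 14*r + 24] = -3*r^2 - 18*r - 14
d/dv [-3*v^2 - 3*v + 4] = -6*v - 3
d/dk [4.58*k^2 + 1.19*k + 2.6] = 9.16*k + 1.19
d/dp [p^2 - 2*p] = 2*p - 2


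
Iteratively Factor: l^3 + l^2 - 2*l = (l - 1)*(l^2 + 2*l) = l*(l - 1)*(l + 2)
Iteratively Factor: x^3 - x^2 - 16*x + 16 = (x - 4)*(x^2 + 3*x - 4) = (x - 4)*(x - 1)*(x + 4)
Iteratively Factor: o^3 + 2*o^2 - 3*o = (o + 3)*(o^2 - o) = (o - 1)*(o + 3)*(o)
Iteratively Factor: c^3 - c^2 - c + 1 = (c - 1)*(c^2 - 1) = (c - 1)*(c + 1)*(c - 1)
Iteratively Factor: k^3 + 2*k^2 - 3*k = (k)*(k^2 + 2*k - 3) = k*(k - 1)*(k + 3)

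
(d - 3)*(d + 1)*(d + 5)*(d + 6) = d^4 + 9*d^3 + 5*d^2 - 93*d - 90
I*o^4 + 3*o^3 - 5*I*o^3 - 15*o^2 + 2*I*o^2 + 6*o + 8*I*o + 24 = (o - 4)*(o - 2)*(o - 3*I)*(I*o + I)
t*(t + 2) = t^2 + 2*t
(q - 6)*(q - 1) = q^2 - 7*q + 6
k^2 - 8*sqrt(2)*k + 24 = (k - 6*sqrt(2))*(k - 2*sqrt(2))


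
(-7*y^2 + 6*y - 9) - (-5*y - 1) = -7*y^2 + 11*y - 8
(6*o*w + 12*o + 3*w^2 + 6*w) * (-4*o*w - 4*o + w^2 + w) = -24*o^2*w^2 - 72*o^2*w - 48*o^2 - 6*o*w^3 - 18*o*w^2 - 12*o*w + 3*w^4 + 9*w^3 + 6*w^2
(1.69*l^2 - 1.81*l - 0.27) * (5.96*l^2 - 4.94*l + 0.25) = 10.0724*l^4 - 19.1362*l^3 + 7.7547*l^2 + 0.8813*l - 0.0675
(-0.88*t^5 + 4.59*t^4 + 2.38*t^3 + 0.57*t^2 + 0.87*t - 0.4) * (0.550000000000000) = -0.484*t^5 + 2.5245*t^4 + 1.309*t^3 + 0.3135*t^2 + 0.4785*t - 0.22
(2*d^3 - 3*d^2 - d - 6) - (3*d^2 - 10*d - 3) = 2*d^3 - 6*d^2 + 9*d - 3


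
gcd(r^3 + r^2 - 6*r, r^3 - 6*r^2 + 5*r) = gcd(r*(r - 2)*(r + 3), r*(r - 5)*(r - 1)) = r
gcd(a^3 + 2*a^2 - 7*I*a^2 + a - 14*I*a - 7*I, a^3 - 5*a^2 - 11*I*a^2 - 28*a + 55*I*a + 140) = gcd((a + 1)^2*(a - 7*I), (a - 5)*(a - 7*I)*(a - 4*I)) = a - 7*I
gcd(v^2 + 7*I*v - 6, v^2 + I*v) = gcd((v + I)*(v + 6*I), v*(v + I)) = v + I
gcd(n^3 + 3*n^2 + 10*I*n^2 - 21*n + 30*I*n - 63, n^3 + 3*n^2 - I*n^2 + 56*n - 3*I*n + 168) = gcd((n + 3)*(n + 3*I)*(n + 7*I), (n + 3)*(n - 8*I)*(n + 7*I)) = n^2 + n*(3 + 7*I) + 21*I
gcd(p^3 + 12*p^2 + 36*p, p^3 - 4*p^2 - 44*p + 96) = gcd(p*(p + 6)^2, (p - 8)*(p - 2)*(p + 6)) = p + 6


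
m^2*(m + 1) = m^3 + m^2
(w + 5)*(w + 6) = w^2 + 11*w + 30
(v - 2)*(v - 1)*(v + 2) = v^3 - v^2 - 4*v + 4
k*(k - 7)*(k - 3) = k^3 - 10*k^2 + 21*k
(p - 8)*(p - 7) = p^2 - 15*p + 56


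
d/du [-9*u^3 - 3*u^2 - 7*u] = -27*u^2 - 6*u - 7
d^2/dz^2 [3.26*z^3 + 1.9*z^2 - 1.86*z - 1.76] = 19.56*z + 3.8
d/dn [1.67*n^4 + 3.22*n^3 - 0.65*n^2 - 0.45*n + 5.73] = 6.68*n^3 + 9.66*n^2 - 1.3*n - 0.45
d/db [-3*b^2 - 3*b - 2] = -6*b - 3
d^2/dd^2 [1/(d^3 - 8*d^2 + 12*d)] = 2*(d*(8 - 3*d)*(d^2 - 8*d + 12) + (3*d^2 - 16*d + 12)^2)/(d^3*(d^2 - 8*d + 12)^3)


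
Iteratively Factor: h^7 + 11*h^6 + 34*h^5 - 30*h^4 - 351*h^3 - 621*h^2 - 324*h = (h + 3)*(h^6 + 8*h^5 + 10*h^4 - 60*h^3 - 171*h^2 - 108*h) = (h - 3)*(h + 3)*(h^5 + 11*h^4 + 43*h^3 + 69*h^2 + 36*h) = (h - 3)*(h + 3)^2*(h^4 + 8*h^3 + 19*h^2 + 12*h) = (h - 3)*(h + 1)*(h + 3)^2*(h^3 + 7*h^2 + 12*h) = h*(h - 3)*(h + 1)*(h + 3)^2*(h^2 + 7*h + 12) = h*(h - 3)*(h + 1)*(h + 3)^2*(h + 4)*(h + 3)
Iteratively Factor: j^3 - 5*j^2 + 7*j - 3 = (j - 1)*(j^2 - 4*j + 3) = (j - 3)*(j - 1)*(j - 1)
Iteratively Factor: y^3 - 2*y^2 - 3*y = (y)*(y^2 - 2*y - 3) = y*(y + 1)*(y - 3)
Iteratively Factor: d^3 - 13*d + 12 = (d + 4)*(d^2 - 4*d + 3) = (d - 1)*(d + 4)*(d - 3)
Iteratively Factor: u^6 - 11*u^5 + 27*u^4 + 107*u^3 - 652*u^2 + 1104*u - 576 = (u - 3)*(u^5 - 8*u^4 + 3*u^3 + 116*u^2 - 304*u + 192) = (u - 4)*(u - 3)*(u^4 - 4*u^3 - 13*u^2 + 64*u - 48) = (u - 4)*(u - 3)^2*(u^3 - u^2 - 16*u + 16) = (u - 4)*(u - 3)^2*(u + 4)*(u^2 - 5*u + 4) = (u - 4)^2*(u - 3)^2*(u + 4)*(u - 1)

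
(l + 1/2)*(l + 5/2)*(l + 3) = l^3 + 6*l^2 + 41*l/4 + 15/4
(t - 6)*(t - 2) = t^2 - 8*t + 12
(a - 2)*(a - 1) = a^2 - 3*a + 2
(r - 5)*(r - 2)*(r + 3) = r^3 - 4*r^2 - 11*r + 30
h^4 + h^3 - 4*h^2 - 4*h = h*(h - 2)*(h + 1)*(h + 2)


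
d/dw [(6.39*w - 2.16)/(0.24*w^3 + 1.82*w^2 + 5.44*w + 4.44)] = (-3.0672*w^3 - 10.0746*w^2 + 7.8624*w + 40.122)/(0.0576*w^6 + 0.8736*w^5 + 5.9236*w^4 + 21.9328*w^3 + 45.7552*w^2 + 48.3072*w + 19.7136)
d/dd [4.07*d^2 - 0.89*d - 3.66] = 8.14*d - 0.89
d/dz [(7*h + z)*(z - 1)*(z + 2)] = 14*h*z + 7*h + 3*z^2 + 2*z - 2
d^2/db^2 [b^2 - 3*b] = 2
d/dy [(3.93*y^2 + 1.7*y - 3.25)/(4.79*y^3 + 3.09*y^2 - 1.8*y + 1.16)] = (-18.8247*y^4 - 16.286*y^3 + 34.3755*y^2 + 29.2026*y - 3.878)/(22.9441*y^6 + 29.6022*y^5 - 7.6959*y^4 - 0.0112000000000005*y^3 + 10.4088*y^2 - 4.176*y + 1.3456)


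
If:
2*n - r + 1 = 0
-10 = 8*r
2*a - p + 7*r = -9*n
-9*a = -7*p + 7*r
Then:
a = 987/40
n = -9/8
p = 1219/40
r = -5/4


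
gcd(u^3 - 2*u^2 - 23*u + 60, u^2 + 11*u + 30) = u + 5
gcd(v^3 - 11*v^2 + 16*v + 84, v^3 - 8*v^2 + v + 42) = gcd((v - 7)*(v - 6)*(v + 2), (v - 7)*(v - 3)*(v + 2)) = v^2 - 5*v - 14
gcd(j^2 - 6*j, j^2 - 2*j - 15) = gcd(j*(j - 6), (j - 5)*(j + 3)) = 1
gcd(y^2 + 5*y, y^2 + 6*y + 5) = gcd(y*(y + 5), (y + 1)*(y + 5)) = y + 5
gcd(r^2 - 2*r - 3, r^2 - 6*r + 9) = r - 3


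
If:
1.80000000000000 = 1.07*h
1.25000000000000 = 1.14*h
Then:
No Solution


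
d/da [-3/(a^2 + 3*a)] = 3*(2*a + 3)/(a^2*(a + 3)^2)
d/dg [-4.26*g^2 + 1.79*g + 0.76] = 1.79 - 8.52*g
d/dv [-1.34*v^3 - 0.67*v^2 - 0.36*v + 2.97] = -4.02*v^2 - 1.34*v - 0.36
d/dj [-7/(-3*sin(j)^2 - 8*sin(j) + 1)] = -14*(3*sin(j) + 4)*cos(j)/(3*sin(j)^2 + 8*sin(j) - 1)^2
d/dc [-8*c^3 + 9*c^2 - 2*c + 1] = -24*c^2 + 18*c - 2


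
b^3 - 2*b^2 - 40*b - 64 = (b - 8)*(b + 2)*(b + 4)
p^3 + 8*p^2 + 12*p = p*(p + 2)*(p + 6)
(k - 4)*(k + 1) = k^2 - 3*k - 4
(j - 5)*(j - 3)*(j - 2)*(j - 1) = j^4 - 11*j^3 + 41*j^2 - 61*j + 30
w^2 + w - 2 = (w - 1)*(w + 2)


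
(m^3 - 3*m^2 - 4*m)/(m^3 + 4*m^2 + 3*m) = (m - 4)/(m + 3)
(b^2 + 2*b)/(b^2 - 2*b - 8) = b/(b - 4)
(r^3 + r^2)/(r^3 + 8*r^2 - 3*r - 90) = r^2*(r + 1)/(r^3 + 8*r^2 - 3*r - 90)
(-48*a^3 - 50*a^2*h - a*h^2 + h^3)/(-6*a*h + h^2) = (48*a^3 + 50*a^2*h + a*h^2 - h^3)/(h*(6*a - h))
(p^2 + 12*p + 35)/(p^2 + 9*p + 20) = (p + 7)/(p + 4)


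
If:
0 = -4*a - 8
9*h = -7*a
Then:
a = -2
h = 14/9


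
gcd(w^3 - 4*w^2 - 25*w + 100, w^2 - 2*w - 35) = w + 5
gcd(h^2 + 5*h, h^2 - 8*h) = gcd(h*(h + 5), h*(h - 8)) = h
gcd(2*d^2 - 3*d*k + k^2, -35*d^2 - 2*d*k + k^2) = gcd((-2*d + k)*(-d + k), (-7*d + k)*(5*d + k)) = 1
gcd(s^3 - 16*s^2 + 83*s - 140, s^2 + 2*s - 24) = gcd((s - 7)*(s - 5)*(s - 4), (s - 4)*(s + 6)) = s - 4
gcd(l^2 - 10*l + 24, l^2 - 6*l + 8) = l - 4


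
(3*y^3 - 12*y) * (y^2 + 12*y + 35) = 3*y^5 + 36*y^4 + 93*y^3 - 144*y^2 - 420*y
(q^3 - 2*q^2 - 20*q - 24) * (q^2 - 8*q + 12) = q^5 - 10*q^4 + 8*q^3 + 112*q^2 - 48*q - 288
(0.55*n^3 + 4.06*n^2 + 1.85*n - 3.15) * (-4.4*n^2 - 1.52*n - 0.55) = -2.42*n^5 - 18.7*n^4 - 14.6137*n^3 + 8.815*n^2 + 3.7705*n + 1.7325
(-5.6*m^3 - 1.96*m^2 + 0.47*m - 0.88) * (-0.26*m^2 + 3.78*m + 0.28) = 1.456*m^5 - 20.6584*m^4 - 9.099*m^3 + 1.4566*m^2 - 3.1948*m - 0.2464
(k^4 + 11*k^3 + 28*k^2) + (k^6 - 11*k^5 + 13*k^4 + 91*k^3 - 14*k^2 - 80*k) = k^6 - 11*k^5 + 14*k^4 + 102*k^3 + 14*k^2 - 80*k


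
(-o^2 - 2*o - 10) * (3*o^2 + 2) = -3*o^4 - 6*o^3 - 32*o^2 - 4*o - 20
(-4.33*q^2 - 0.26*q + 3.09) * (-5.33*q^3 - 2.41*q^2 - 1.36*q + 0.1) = 23.0789*q^5 + 11.8211*q^4 - 9.9543*q^3 - 7.5263*q^2 - 4.2284*q + 0.309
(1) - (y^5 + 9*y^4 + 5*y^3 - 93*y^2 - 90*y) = -y^5 - 9*y^4 - 5*y^3 + 93*y^2 + 90*y + 1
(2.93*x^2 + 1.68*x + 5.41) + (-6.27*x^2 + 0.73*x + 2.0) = -3.34*x^2 + 2.41*x + 7.41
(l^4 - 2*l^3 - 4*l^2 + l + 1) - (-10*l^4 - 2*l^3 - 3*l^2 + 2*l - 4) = 11*l^4 - l^2 - l + 5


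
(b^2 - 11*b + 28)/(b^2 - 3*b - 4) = (b - 7)/(b + 1)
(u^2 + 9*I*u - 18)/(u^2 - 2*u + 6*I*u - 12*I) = (u + 3*I)/(u - 2)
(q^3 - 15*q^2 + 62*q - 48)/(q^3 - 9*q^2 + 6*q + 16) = (q^2 - 7*q + 6)/(q^2 - q - 2)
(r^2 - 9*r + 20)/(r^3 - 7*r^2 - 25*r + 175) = (r - 4)/(r^2 - 2*r - 35)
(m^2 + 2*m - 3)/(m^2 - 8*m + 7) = (m + 3)/(m - 7)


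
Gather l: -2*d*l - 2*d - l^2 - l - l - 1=-2*d - l^2 + l*(-2*d - 2) - 1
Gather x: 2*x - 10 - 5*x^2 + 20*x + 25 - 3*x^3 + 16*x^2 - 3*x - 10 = -3*x^3 + 11*x^2 + 19*x + 5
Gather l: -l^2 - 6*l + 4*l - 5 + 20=-l^2 - 2*l + 15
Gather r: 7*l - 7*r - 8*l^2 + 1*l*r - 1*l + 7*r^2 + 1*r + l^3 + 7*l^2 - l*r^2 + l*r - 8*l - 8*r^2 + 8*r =l^3 - l^2 - 2*l + r^2*(-l - 1) + r*(2*l + 2)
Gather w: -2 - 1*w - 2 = -w - 4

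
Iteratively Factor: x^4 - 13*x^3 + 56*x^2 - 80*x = (x - 4)*(x^3 - 9*x^2 + 20*x) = (x - 5)*(x - 4)*(x^2 - 4*x) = x*(x - 5)*(x - 4)*(x - 4)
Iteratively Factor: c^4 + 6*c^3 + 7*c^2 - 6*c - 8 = (c + 2)*(c^3 + 4*c^2 - c - 4) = (c + 1)*(c + 2)*(c^2 + 3*c - 4) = (c + 1)*(c + 2)*(c + 4)*(c - 1)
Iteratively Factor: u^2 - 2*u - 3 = (u - 3)*(u + 1)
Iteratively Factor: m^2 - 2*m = (m)*(m - 2)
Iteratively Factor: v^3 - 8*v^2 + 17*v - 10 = (v - 2)*(v^2 - 6*v + 5) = (v - 2)*(v - 1)*(v - 5)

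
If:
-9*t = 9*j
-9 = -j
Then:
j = 9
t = -9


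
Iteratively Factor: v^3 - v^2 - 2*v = (v + 1)*(v^2 - 2*v) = (v - 2)*(v + 1)*(v)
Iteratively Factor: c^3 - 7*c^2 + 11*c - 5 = (c - 5)*(c^2 - 2*c + 1) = (c - 5)*(c - 1)*(c - 1)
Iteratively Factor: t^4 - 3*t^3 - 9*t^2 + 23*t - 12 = (t - 1)*(t^3 - 2*t^2 - 11*t + 12) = (t - 1)*(t + 3)*(t^2 - 5*t + 4) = (t - 4)*(t - 1)*(t + 3)*(t - 1)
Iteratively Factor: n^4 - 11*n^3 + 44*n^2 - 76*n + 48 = (n - 3)*(n^3 - 8*n^2 + 20*n - 16) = (n - 4)*(n - 3)*(n^2 - 4*n + 4) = (n - 4)*(n - 3)*(n - 2)*(n - 2)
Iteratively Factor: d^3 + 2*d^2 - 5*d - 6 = (d + 1)*(d^2 + d - 6) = (d + 1)*(d + 3)*(d - 2)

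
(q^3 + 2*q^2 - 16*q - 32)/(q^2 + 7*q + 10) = (q^2 - 16)/(q + 5)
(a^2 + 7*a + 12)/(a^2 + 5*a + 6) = (a + 4)/(a + 2)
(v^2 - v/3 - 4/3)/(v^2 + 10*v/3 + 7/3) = (3*v - 4)/(3*v + 7)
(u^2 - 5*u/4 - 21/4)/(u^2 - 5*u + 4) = (4*u^2 - 5*u - 21)/(4*(u^2 - 5*u + 4))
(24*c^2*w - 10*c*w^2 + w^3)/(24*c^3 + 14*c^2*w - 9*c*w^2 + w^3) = w/(c + w)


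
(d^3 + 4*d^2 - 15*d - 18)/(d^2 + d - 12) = (d^2 + 7*d + 6)/(d + 4)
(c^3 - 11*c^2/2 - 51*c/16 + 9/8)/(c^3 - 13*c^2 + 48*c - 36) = (c^2 + c/2 - 3/16)/(c^2 - 7*c + 6)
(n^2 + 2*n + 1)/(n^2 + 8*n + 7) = (n + 1)/(n + 7)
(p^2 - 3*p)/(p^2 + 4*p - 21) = p/(p + 7)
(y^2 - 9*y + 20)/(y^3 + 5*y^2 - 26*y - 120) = (y - 4)/(y^2 + 10*y + 24)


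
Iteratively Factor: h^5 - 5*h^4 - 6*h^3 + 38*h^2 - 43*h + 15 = (h - 1)*(h^4 - 4*h^3 - 10*h^2 + 28*h - 15) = (h - 1)^2*(h^3 - 3*h^2 - 13*h + 15) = (h - 1)^3*(h^2 - 2*h - 15) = (h - 1)^3*(h + 3)*(h - 5)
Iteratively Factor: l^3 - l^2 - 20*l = (l - 5)*(l^2 + 4*l) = (l - 5)*(l + 4)*(l)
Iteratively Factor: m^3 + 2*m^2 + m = (m + 1)*(m^2 + m) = (m + 1)^2*(m)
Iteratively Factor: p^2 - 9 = (p - 3)*(p + 3)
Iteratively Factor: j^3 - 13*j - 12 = (j - 4)*(j^2 + 4*j + 3) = (j - 4)*(j + 3)*(j + 1)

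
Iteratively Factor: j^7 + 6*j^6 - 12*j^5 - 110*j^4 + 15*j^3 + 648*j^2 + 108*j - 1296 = (j - 2)*(j^6 + 8*j^5 + 4*j^4 - 102*j^3 - 189*j^2 + 270*j + 648) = (j - 2)*(j + 3)*(j^5 + 5*j^4 - 11*j^3 - 69*j^2 + 18*j + 216) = (j - 2)^2*(j + 3)*(j^4 + 7*j^3 + 3*j^2 - 63*j - 108) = (j - 3)*(j - 2)^2*(j + 3)*(j^3 + 10*j^2 + 33*j + 36) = (j - 3)*(j - 2)^2*(j + 3)^2*(j^2 + 7*j + 12) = (j - 3)*(j - 2)^2*(j + 3)^2*(j + 4)*(j + 3)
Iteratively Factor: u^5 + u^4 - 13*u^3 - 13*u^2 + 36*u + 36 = (u - 3)*(u^4 + 4*u^3 - u^2 - 16*u - 12) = (u - 3)*(u - 2)*(u^3 + 6*u^2 + 11*u + 6) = (u - 3)*(u - 2)*(u + 1)*(u^2 + 5*u + 6) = (u - 3)*(u - 2)*(u + 1)*(u + 2)*(u + 3)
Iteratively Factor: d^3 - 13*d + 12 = (d - 3)*(d^2 + 3*d - 4) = (d - 3)*(d - 1)*(d + 4)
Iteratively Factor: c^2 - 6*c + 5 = (c - 5)*(c - 1)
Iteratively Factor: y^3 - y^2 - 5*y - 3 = (y - 3)*(y^2 + 2*y + 1) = (y - 3)*(y + 1)*(y + 1)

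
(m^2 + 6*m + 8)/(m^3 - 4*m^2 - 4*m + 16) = (m + 4)/(m^2 - 6*m + 8)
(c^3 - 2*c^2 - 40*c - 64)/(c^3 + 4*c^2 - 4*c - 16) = (c - 8)/(c - 2)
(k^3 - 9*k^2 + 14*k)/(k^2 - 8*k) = (k^2 - 9*k + 14)/(k - 8)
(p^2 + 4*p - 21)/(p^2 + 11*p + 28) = (p - 3)/(p + 4)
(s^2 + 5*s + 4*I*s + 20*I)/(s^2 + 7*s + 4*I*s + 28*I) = (s + 5)/(s + 7)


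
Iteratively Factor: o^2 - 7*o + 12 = (o - 4)*(o - 3)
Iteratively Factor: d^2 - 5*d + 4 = (d - 4)*(d - 1)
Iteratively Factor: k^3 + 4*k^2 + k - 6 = (k + 2)*(k^2 + 2*k - 3) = (k + 2)*(k + 3)*(k - 1)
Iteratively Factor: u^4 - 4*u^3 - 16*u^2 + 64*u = (u)*(u^3 - 4*u^2 - 16*u + 64) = u*(u + 4)*(u^2 - 8*u + 16) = u*(u - 4)*(u + 4)*(u - 4)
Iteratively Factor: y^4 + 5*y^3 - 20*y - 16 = (y - 2)*(y^3 + 7*y^2 + 14*y + 8) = (y - 2)*(y + 1)*(y^2 + 6*y + 8) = (y - 2)*(y + 1)*(y + 2)*(y + 4)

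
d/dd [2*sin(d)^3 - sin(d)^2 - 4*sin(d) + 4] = 2*(3*sin(d)^2 - sin(d) - 2)*cos(d)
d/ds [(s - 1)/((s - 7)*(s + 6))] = (-s^2 + 2*s - 43)/(s^4 - 2*s^3 - 83*s^2 + 84*s + 1764)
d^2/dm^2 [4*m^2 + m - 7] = 8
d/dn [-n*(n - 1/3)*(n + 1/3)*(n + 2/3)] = -4*n^3 - 2*n^2 + 2*n/9 + 2/27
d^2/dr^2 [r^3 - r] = 6*r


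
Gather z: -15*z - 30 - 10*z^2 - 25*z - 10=-10*z^2 - 40*z - 40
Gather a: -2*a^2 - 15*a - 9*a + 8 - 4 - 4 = -2*a^2 - 24*a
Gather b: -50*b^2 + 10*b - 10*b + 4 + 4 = 8 - 50*b^2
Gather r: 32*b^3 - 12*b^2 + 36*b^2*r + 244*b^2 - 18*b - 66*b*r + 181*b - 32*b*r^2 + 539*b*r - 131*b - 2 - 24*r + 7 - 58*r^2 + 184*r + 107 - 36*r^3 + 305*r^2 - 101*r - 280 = 32*b^3 + 232*b^2 + 32*b - 36*r^3 + r^2*(247 - 32*b) + r*(36*b^2 + 473*b + 59) - 168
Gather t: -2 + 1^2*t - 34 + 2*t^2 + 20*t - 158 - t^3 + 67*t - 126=-t^3 + 2*t^2 + 88*t - 320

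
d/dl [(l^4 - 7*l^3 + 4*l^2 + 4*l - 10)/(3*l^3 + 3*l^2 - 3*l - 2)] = (3*l^6 + 6*l^5 - 42*l^4 + 10*l^3 + 108*l^2 + 44*l - 38)/(9*l^6 + 18*l^5 - 9*l^4 - 30*l^3 - 3*l^2 + 12*l + 4)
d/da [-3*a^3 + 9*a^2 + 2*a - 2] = -9*a^2 + 18*a + 2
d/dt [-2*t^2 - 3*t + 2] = -4*t - 3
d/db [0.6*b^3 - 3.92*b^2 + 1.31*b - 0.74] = 1.8*b^2 - 7.84*b + 1.31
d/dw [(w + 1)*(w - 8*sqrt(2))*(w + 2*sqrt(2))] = 3*w^2 - 12*sqrt(2)*w + 2*w - 32 - 6*sqrt(2)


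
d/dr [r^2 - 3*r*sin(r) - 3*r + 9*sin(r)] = -3*r*cos(r) + 2*r - 3*sin(r) + 9*cos(r) - 3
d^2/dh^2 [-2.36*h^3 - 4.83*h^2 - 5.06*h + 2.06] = -14.16*h - 9.66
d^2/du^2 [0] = 0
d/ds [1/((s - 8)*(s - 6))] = 2*(7 - s)/(s^4 - 28*s^3 + 292*s^2 - 1344*s + 2304)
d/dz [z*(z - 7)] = 2*z - 7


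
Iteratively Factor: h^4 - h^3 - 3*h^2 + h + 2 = (h - 1)*(h^3 - 3*h - 2) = (h - 1)*(h + 1)*(h^2 - h - 2) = (h - 1)*(h + 1)^2*(h - 2)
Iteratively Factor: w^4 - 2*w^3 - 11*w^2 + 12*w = (w - 4)*(w^3 + 2*w^2 - 3*w) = w*(w - 4)*(w^2 + 2*w - 3) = w*(w - 4)*(w + 3)*(w - 1)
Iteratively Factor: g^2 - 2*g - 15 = (g - 5)*(g + 3)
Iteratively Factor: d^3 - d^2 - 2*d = (d + 1)*(d^2 - 2*d) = d*(d + 1)*(d - 2)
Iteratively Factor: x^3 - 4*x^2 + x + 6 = (x + 1)*(x^2 - 5*x + 6) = (x - 2)*(x + 1)*(x - 3)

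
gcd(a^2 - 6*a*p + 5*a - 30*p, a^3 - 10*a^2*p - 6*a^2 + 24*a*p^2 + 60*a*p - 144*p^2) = -a + 6*p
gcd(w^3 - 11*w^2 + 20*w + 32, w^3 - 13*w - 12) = w^2 - 3*w - 4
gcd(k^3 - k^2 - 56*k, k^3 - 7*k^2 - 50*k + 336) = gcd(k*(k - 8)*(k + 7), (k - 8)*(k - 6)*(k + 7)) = k^2 - k - 56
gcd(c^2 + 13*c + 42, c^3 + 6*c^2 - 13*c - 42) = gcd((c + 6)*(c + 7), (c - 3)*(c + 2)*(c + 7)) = c + 7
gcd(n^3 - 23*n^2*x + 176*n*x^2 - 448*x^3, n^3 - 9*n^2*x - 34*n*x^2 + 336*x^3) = n^2 - 15*n*x + 56*x^2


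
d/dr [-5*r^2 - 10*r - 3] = -10*r - 10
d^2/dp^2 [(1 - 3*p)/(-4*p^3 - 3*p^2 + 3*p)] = 6*(48*p^5 + 4*p^4 - 11*p^3 + 3*p^2 + 9*p - 3)/(p^3*(64*p^6 + 144*p^5 - 36*p^4 - 189*p^3 + 27*p^2 + 81*p - 27))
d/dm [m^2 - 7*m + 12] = 2*m - 7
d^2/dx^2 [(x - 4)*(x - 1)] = 2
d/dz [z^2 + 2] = 2*z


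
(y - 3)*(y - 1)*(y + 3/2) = y^3 - 5*y^2/2 - 3*y + 9/2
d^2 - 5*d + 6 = (d - 3)*(d - 2)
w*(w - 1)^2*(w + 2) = w^4 - 3*w^2 + 2*w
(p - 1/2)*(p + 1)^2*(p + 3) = p^4 + 9*p^3/2 + 9*p^2/2 - p/2 - 3/2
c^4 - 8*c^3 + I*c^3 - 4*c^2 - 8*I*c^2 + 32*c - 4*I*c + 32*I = (c - 8)*(c - 2)*(c + 2)*(c + I)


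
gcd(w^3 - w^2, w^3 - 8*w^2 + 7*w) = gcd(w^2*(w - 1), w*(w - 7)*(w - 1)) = w^2 - w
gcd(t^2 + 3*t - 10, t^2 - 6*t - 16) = 1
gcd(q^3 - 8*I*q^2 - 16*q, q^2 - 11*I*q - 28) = q - 4*I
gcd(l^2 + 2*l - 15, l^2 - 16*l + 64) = 1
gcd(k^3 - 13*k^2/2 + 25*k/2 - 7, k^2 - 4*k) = 1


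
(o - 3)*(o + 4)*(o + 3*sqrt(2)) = o^3 + o^2 + 3*sqrt(2)*o^2 - 12*o + 3*sqrt(2)*o - 36*sqrt(2)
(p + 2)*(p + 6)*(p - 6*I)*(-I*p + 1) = -I*p^4 - 5*p^3 - 8*I*p^3 - 40*p^2 - 18*I*p^2 - 60*p - 48*I*p - 72*I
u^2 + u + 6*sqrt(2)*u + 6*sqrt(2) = (u + 1)*(u + 6*sqrt(2))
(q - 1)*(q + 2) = q^2 + q - 2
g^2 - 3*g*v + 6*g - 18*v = (g + 6)*(g - 3*v)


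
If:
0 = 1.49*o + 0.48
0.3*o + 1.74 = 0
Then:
No Solution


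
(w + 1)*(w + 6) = w^2 + 7*w + 6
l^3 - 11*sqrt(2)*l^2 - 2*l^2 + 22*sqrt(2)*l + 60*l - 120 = (l - 2)*(l - 6*sqrt(2))*(l - 5*sqrt(2))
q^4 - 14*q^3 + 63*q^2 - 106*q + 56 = (q - 7)*(q - 4)*(q - 2)*(q - 1)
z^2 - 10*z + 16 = (z - 8)*(z - 2)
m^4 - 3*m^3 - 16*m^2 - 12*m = m*(m - 6)*(m + 1)*(m + 2)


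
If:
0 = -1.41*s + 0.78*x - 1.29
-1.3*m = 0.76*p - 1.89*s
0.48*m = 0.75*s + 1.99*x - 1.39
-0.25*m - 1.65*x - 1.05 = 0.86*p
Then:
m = 2.35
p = -4.46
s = -0.18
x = 1.33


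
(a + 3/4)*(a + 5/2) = a^2 + 13*a/4 + 15/8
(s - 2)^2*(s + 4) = s^3 - 12*s + 16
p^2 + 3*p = p*(p + 3)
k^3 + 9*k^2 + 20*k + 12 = (k + 1)*(k + 2)*(k + 6)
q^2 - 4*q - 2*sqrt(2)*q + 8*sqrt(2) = (q - 4)*(q - 2*sqrt(2))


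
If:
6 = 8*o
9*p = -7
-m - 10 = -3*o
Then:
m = -31/4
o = 3/4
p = -7/9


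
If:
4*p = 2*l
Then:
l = 2*p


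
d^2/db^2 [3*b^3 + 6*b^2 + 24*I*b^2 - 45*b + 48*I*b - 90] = 18*b + 12 + 48*I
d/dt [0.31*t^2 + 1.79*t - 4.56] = 0.62*t + 1.79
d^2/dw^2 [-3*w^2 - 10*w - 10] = -6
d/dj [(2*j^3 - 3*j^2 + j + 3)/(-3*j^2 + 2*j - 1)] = (-6*j^4 + 8*j^3 - 9*j^2 + 24*j - 7)/(9*j^4 - 12*j^3 + 10*j^2 - 4*j + 1)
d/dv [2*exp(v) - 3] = 2*exp(v)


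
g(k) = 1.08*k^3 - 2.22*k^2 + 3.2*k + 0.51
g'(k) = 3.24*k^2 - 4.44*k + 3.2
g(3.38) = 27.67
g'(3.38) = 25.21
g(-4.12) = -125.89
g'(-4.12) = 76.49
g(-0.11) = 0.13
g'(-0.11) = 3.73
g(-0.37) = -1.03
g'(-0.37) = 5.29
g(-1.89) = -20.76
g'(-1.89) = 23.17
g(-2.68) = -44.80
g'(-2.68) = 38.37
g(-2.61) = -42.17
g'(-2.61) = 36.86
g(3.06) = 20.46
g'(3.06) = 19.95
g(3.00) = 19.29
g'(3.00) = 19.04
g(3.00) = 19.29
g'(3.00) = 19.04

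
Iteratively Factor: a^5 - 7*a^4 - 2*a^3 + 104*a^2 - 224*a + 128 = (a - 2)*(a^4 - 5*a^3 - 12*a^2 + 80*a - 64) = (a - 4)*(a - 2)*(a^3 - a^2 - 16*a + 16) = (a - 4)*(a - 2)*(a + 4)*(a^2 - 5*a + 4) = (a - 4)*(a - 2)*(a - 1)*(a + 4)*(a - 4)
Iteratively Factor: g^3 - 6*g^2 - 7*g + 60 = (g - 5)*(g^2 - g - 12) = (g - 5)*(g + 3)*(g - 4)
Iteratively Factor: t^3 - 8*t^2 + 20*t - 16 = (t - 4)*(t^2 - 4*t + 4) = (t - 4)*(t - 2)*(t - 2)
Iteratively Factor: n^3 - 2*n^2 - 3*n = (n)*(n^2 - 2*n - 3) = n*(n - 3)*(n + 1)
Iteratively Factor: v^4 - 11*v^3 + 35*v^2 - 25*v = (v - 5)*(v^3 - 6*v^2 + 5*v) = v*(v - 5)*(v^2 - 6*v + 5) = v*(v - 5)^2*(v - 1)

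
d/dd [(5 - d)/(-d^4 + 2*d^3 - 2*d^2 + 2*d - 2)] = (d^4 - 2*d^3 + 2*d^2 - 2*d - 2*(d - 5)*(2*d^3 - 3*d^2 + 2*d - 1) + 2)/(d^4 - 2*d^3 + 2*d^2 - 2*d + 2)^2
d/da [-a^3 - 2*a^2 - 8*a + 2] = -3*a^2 - 4*a - 8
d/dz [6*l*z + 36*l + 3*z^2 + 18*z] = 6*l + 6*z + 18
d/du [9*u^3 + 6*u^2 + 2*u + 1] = 27*u^2 + 12*u + 2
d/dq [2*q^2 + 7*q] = 4*q + 7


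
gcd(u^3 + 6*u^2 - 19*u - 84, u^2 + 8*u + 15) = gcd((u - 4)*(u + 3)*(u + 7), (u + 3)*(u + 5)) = u + 3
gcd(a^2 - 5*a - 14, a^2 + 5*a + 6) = a + 2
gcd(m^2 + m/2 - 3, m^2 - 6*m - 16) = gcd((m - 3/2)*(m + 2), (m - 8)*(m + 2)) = m + 2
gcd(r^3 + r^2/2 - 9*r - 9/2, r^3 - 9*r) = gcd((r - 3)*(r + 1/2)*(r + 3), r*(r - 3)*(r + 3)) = r^2 - 9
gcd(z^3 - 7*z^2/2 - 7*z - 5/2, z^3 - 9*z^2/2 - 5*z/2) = z^2 - 9*z/2 - 5/2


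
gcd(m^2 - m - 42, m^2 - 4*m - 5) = 1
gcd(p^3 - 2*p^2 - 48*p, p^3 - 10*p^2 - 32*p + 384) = p^2 - 2*p - 48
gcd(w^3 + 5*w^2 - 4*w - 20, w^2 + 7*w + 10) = w^2 + 7*w + 10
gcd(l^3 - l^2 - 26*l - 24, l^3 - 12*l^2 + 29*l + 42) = l^2 - 5*l - 6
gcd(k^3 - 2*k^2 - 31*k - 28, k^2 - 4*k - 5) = k + 1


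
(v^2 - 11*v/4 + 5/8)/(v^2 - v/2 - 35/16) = 2*(-8*v^2 + 22*v - 5)/(-16*v^2 + 8*v + 35)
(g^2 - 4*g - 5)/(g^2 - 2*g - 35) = (-g^2 + 4*g + 5)/(-g^2 + 2*g + 35)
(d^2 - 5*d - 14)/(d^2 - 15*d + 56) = (d + 2)/(d - 8)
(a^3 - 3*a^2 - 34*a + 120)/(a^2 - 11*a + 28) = (a^2 + a - 30)/(a - 7)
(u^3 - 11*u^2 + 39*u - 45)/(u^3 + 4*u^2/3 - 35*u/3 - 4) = 3*(u^2 - 8*u + 15)/(3*u^2 + 13*u + 4)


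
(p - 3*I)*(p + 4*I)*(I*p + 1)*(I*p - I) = -p^4 + p^3 - 13*p^2 + 13*p + 12*I*p - 12*I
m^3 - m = m*(m - 1)*(m + 1)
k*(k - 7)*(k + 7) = k^3 - 49*k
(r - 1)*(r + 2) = r^2 + r - 2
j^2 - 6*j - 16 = (j - 8)*(j + 2)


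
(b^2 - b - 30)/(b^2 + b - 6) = (b^2 - b - 30)/(b^2 + b - 6)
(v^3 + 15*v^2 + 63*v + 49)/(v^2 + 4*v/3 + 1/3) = 3*(v^2 + 14*v + 49)/(3*v + 1)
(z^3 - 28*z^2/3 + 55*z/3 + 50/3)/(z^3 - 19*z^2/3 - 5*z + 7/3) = (3*z^3 - 28*z^2 + 55*z + 50)/(3*z^3 - 19*z^2 - 15*z + 7)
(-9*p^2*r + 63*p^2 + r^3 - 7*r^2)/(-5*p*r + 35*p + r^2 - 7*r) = (9*p^2 - r^2)/(5*p - r)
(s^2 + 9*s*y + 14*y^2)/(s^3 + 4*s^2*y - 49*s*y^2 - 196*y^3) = (-s - 2*y)/(-s^2 + 3*s*y + 28*y^2)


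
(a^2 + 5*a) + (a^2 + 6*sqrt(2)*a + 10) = 2*a^2 + 5*a + 6*sqrt(2)*a + 10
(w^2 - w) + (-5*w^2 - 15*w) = -4*w^2 - 16*w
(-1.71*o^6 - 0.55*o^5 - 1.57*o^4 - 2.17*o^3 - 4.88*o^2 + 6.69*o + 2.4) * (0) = 0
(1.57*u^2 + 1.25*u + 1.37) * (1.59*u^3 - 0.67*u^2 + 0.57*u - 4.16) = 2.4963*u^5 + 0.9356*u^4 + 2.2357*u^3 - 6.7366*u^2 - 4.4191*u - 5.6992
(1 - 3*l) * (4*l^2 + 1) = -12*l^3 + 4*l^2 - 3*l + 1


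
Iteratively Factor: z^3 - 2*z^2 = (z - 2)*(z^2) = z*(z - 2)*(z)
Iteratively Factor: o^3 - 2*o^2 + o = (o - 1)*(o^2 - o) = (o - 1)^2*(o)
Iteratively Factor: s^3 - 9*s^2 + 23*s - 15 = (s - 5)*(s^2 - 4*s + 3) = (s - 5)*(s - 1)*(s - 3)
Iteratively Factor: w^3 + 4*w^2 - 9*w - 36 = (w + 4)*(w^2 - 9) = (w + 3)*(w + 4)*(w - 3)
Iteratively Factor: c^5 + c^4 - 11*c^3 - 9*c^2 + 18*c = (c)*(c^4 + c^3 - 11*c^2 - 9*c + 18) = c*(c - 3)*(c^3 + 4*c^2 + c - 6) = c*(c - 3)*(c - 1)*(c^2 + 5*c + 6) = c*(c - 3)*(c - 1)*(c + 2)*(c + 3)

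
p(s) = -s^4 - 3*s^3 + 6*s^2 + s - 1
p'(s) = -4*s^3 - 9*s^2 + 12*s + 1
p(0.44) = 0.31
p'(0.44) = 4.20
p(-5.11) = -130.98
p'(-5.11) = 238.40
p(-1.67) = 20.26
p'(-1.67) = -25.51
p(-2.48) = 41.35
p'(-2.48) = -23.10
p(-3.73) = 40.86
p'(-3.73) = 38.60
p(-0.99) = 5.84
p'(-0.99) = -15.82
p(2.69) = -65.65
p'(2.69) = -109.71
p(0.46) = 0.39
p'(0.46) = 4.23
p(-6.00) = -439.00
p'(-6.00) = 469.00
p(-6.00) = -439.00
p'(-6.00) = 469.00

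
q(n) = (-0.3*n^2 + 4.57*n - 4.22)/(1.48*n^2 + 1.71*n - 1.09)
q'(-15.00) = -0.02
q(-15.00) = -0.46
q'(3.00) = -0.08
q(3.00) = 0.39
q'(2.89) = -0.08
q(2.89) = 0.40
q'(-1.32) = -47.07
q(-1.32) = 14.02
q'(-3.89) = -0.74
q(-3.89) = -1.81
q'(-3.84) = -0.77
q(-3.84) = -1.85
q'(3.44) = -0.08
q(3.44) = 0.36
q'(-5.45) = -0.25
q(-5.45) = -1.13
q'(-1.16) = -19.48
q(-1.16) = 9.17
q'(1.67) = 0.11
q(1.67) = 0.44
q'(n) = (4.57 - 0.6*n)/(1.48*n^2 + 1.71*n - 1.09) + (-2.96*n - 1.71)*(-0.3*n^2 + 4.57*n - 4.22)/(1.48*n^2 + 1.71*n - 1.09)^2 = (-7.2766*n^2 + 13.1452*n + 2.2349)/(2.1904*n^4 + 5.0616*n^3 - 0.302300000000001*n^2 - 3.7278*n + 1.1881)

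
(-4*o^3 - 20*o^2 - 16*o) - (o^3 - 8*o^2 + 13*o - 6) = -5*o^3 - 12*o^2 - 29*o + 6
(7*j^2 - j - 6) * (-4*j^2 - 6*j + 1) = -28*j^4 - 38*j^3 + 37*j^2 + 35*j - 6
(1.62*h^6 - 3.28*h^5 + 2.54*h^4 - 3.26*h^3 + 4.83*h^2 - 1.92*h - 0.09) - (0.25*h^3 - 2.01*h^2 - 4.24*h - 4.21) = 1.62*h^6 - 3.28*h^5 + 2.54*h^4 - 3.51*h^3 + 6.84*h^2 + 2.32*h + 4.12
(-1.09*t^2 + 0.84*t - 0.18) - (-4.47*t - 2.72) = -1.09*t^2 + 5.31*t + 2.54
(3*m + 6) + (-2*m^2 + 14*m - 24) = -2*m^2 + 17*m - 18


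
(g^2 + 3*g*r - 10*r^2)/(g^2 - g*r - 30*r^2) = (-g + 2*r)/(-g + 6*r)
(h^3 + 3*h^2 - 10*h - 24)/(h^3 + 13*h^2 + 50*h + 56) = (h - 3)/(h + 7)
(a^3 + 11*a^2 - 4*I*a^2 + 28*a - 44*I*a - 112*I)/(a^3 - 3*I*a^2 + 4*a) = (a^2 + 11*a + 28)/(a*(a + I))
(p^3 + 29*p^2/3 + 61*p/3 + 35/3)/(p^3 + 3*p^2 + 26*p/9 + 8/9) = 3*(3*p^2 + 26*p + 35)/(9*p^2 + 18*p + 8)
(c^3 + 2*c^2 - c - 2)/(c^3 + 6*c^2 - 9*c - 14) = (c^2 + c - 2)/(c^2 + 5*c - 14)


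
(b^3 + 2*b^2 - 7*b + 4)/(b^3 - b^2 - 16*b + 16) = (b - 1)/(b - 4)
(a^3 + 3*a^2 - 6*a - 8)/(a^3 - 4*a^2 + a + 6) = (a + 4)/(a - 3)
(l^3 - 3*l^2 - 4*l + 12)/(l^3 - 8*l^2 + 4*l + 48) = (l^2 - 5*l + 6)/(l^2 - 10*l + 24)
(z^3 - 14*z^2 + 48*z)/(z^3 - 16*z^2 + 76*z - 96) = z/(z - 2)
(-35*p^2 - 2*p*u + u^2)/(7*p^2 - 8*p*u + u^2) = (-5*p - u)/(p - u)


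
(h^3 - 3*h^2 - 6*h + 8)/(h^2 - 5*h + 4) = h + 2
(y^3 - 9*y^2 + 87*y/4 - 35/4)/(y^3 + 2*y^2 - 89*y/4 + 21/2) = (y - 5)/(y + 6)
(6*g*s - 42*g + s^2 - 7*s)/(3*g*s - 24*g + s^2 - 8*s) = (6*g*s - 42*g + s^2 - 7*s)/(3*g*s - 24*g + s^2 - 8*s)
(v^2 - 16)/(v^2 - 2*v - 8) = (v + 4)/(v + 2)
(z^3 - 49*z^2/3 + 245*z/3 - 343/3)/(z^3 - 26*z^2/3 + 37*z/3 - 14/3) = (3*z^2 - 28*z + 49)/(3*z^2 - 5*z + 2)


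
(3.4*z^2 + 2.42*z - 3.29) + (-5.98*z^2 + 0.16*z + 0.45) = -2.58*z^2 + 2.58*z - 2.84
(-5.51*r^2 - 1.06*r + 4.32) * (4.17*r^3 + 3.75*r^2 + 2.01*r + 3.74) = -22.9767*r^5 - 25.0827*r^4 + 2.9643*r^3 - 6.538*r^2 + 4.7188*r + 16.1568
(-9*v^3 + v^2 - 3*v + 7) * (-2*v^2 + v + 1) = 18*v^5 - 11*v^4 - 2*v^3 - 16*v^2 + 4*v + 7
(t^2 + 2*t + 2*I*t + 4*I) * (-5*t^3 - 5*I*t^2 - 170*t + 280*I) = -5*t^5 - 10*t^4 - 15*I*t^4 - 160*t^3 - 30*I*t^3 - 320*t^2 - 60*I*t^2 - 560*t - 120*I*t - 1120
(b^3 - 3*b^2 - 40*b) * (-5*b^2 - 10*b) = -5*b^5 + 5*b^4 + 230*b^3 + 400*b^2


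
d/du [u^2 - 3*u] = 2*u - 3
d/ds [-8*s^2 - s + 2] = -16*s - 1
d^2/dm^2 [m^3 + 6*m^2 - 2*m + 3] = 6*m + 12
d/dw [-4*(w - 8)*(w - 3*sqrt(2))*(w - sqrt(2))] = -12*w^2 + 32*sqrt(2)*w + 64*w - 128*sqrt(2) - 24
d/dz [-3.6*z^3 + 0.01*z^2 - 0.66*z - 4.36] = -10.8*z^2 + 0.02*z - 0.66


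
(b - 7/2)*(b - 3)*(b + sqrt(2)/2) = b^3 - 13*b^2/2 + sqrt(2)*b^2/2 - 13*sqrt(2)*b/4 + 21*b/2 + 21*sqrt(2)/4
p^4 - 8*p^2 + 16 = (p - 2)^2*(p + 2)^2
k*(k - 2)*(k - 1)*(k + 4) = k^4 + k^3 - 10*k^2 + 8*k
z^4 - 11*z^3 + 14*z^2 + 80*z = z*(z - 8)*(z - 5)*(z + 2)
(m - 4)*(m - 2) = m^2 - 6*m + 8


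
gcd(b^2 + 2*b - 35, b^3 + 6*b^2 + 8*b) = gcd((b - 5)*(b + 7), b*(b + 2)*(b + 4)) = 1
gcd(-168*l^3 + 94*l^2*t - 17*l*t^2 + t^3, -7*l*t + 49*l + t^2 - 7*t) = -7*l + t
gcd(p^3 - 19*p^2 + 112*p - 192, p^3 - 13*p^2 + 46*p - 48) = p^2 - 11*p + 24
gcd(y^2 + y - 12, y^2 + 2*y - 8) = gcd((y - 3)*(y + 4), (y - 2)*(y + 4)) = y + 4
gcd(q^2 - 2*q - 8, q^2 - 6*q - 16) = q + 2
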